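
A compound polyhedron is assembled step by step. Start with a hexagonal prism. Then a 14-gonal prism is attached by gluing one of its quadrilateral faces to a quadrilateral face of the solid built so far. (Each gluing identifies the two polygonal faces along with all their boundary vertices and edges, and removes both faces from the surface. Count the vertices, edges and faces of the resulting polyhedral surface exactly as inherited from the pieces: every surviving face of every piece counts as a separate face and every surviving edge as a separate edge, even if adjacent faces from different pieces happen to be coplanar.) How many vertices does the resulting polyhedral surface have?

A hexagonal prism: V=12, E=18, F=8.
Attach a 14-gonal prism (V=28, E=42, F=16) along a 4-gon: merge 4 vertices and 4 edges, delete both glued faces → V=36, E=56, F=22.
Check: V − E + F = 36 − 56 + 22 = 2.

36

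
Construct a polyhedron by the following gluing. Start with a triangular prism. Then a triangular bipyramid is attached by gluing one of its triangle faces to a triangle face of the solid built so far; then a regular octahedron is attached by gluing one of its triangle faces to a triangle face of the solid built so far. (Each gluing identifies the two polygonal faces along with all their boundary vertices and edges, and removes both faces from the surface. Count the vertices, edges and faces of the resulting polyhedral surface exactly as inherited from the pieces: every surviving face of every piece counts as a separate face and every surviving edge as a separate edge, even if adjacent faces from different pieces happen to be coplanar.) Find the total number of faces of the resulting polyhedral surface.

15

A triangular prism: V=6, E=9, F=5.
Attach a triangular bipyramid (V=5, E=9, F=6) along a 3-gon: merge 3 vertices and 3 edges, delete both glued faces → V=8, E=15, F=9.
Attach a regular octahedron (V=6, E=12, F=8) along a 3-gon: merge 3 vertices and 3 edges, delete both glued faces → V=11, E=24, F=15.
Check: V − E + F = 11 − 24 + 15 = 2.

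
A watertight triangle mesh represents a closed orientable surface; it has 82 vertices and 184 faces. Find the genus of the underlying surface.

6

Every face is a triangle, so 2E = 3·184 = 552, giving E = 276.
χ = V − E + F = 82 − 276 + 184 = -10.
For a closed orientable surface χ = 2 − 2g, so g = (2 − (-10))/2 = 6.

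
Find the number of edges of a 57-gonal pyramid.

114

A pyramid on an n-gon base has one n-gon and n triangles: V = 57 + 1 = 58, E = 2·57 = 114, F = 57 + 1 = 58.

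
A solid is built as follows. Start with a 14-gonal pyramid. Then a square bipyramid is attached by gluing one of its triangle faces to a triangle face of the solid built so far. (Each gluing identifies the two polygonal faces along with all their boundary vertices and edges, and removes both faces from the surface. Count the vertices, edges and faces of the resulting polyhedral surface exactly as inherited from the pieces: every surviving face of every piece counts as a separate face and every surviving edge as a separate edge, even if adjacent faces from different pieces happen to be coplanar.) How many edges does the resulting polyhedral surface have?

A 14-gonal pyramid: V=15, E=28, F=15.
Attach a square bipyramid (V=6, E=12, F=8) along a 3-gon: merge 3 vertices and 3 edges, delete both glued faces → V=18, E=37, F=21.
Check: V − E + F = 18 − 37 + 21 = 2.

37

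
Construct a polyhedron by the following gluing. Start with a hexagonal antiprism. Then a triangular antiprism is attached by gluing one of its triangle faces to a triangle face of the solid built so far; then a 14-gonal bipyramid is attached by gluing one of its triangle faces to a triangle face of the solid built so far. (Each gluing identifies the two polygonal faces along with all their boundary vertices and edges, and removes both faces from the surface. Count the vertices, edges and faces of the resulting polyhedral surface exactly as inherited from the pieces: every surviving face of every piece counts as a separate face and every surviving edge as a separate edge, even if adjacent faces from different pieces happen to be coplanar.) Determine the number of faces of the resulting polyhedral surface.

A hexagonal antiprism: V=12, E=24, F=14.
Attach a triangular antiprism (V=6, E=12, F=8) along a 3-gon: merge 3 vertices and 3 edges, delete both glued faces → V=15, E=33, F=20.
Attach a 14-gonal bipyramid (V=16, E=42, F=28) along a 3-gon: merge 3 vertices and 3 edges, delete both glued faces → V=28, E=72, F=46.
Check: V − E + F = 28 − 72 + 46 = 2.

46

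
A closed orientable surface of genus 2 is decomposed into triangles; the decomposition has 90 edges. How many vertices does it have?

28

χ = 2 − 2·2 = -2, and every face is a triangle so 3F = 2E.
F = 2E/3 = 60. Then V = -2 + E − F = -2 + 90 − 60 = 28.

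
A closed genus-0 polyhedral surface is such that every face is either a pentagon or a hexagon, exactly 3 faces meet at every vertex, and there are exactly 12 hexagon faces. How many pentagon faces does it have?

12

Let x be the number of pentagons; then F = 12 + x.
Edge–face incidences: 2E = 6·12 + 5·x = 72 + 5x.
Every vertex has degree 3, so 3V = 2E.
Euler: V − E + F = 2 ⇒ (2E)/3 − E + (12 + x) = 2.
Multiply by 6: 2·(2E) − 3·(2E) + 6·(12 + x) = 12, i.e. 72 + 6x − (72 + 5x) = 12.
Collecting terms: x = 12.
Then 2E = 72 + 5·12 = 132, so E = 66, V = 2E/3 = 44, F = 12 + 12 = 24.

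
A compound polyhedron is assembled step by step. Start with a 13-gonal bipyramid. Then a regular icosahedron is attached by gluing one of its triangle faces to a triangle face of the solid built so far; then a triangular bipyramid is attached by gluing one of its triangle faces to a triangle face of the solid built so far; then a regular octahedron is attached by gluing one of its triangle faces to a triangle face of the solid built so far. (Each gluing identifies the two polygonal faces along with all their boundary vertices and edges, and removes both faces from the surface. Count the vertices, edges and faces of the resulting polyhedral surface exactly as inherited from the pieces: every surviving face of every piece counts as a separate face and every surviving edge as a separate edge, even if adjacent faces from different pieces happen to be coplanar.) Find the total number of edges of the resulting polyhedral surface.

81

A 13-gonal bipyramid: V=15, E=39, F=26.
Attach a regular icosahedron (V=12, E=30, F=20) along a 3-gon: merge 3 vertices and 3 edges, delete both glued faces → V=24, E=66, F=44.
Attach a triangular bipyramid (V=5, E=9, F=6) along a 3-gon: merge 3 vertices and 3 edges, delete both glued faces → V=26, E=72, F=48.
Attach a regular octahedron (V=6, E=12, F=8) along a 3-gon: merge 3 vertices and 3 edges, delete both glued faces → V=29, E=81, F=54.
Check: V − E + F = 29 − 81 + 54 = 2.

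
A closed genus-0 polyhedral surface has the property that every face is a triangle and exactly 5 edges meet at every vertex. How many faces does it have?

Each face has 3 edges and each edge borders two faces, so 2E = 3F.
Each vertex has degree 5, so 5V = 2E and hence V = 3F/5.
Euler: V − E + F = 2 ⇒ (3F/5) − (3F/2) + F = 2.
Multiply by 10: (6 − 15 + 10)F = 20, i.e. 1F = 20.
So F = 20, E = 3·20/2 = 30, V = 3·20/5 = 12.

20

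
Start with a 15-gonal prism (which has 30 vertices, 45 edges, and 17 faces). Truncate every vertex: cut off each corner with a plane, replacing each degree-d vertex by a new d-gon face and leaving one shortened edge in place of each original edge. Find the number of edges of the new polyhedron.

Truncation replaces each original edge-end by a new vertex, so V′ = 2E = 90.
Each original edge survives, and each old vertex of degree d contributes d new edges; summing degrees gives Σd = 2E, so E′ = E + 2E = 3E = 135.
Each original face survives and each original vertex becomes one new face: F′ = F + V = 47.

135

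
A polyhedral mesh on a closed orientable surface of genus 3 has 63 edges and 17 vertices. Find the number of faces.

42

For a closed orientable surface of genus 3, χ = 2 − 2·3 = -4.
F = -4 − V + E = -4 − 17 + 63 = 42.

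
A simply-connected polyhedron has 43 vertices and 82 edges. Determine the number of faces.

Here V − E + F = 2.
F = 2 − V + E = 2 − 43 + 82 = 41.

41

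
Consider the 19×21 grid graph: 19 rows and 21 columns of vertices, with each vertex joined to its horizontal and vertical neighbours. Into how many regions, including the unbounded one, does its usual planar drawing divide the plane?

The grid has V = 19·21 = 399 vertices and E = 19·20 + 21·18 = 758 edges.
F = 2 − V + E = 2 − 399 + 758 = 361.

361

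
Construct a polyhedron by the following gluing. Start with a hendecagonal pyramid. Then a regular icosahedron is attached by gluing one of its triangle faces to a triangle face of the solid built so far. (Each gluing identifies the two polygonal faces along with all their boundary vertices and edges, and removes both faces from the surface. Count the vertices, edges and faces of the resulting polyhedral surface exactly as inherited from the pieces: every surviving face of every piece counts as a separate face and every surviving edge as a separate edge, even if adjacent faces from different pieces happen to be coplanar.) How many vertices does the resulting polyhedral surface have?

A hendecagonal pyramid: V=12, E=22, F=12.
Attach a regular icosahedron (V=12, E=30, F=20) along a 3-gon: merge 3 vertices and 3 edges, delete both glued faces → V=21, E=49, F=30.
Check: V − E + F = 21 − 49 + 30 = 2.

21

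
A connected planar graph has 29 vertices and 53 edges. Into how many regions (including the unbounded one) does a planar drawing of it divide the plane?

26

Euler's formula for a connected plane graph: V − E + F = 2, so F = 2 − 29 + 53 = 26.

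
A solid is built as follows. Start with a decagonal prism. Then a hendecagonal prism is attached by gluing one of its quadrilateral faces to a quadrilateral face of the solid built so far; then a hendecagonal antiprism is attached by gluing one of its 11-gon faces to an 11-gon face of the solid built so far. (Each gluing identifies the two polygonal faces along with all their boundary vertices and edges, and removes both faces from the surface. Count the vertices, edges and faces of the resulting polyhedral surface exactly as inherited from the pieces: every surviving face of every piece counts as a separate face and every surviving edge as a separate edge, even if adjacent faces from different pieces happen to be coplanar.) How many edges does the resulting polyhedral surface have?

92

A decagonal prism: V=20, E=30, F=12.
Attach a hendecagonal prism (V=22, E=33, F=13) along a 4-gon: merge 4 vertices and 4 edges, delete both glued faces → V=38, E=59, F=23.
Attach a hendecagonal antiprism (V=22, E=44, F=24) along an 11-gon: merge 11 vertices and 11 edges, delete both glued faces → V=49, E=92, F=45.
Check: V − E + F = 49 − 92 + 45 = 2.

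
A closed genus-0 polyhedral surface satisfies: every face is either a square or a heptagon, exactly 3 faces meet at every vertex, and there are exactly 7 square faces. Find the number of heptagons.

2

Let x be the number of heptagons; then F = 7 + x.
Edge–face incidences: 2E = 4·7 + 7·x = 28 + 7x.
Every vertex has degree 3, so 3V = 2E.
Euler: V − E + F = 2 ⇒ (2E)/3 − E + (7 + x) = 2.
Multiply by 6: 2·(2E) − 3·(2E) + 6·(7 + x) = 12, i.e. 42 + 6x − (28 + 7x) = 12.
Collecting terms: −x + 14 = 12, so −x = −2, so x = 2.
Then 2E = 28 + 7·2 = 42, so E = 21, V = 2E/3 = 14, F = 7 + 2 = 9.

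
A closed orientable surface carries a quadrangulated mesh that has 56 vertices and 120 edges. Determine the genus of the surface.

3

Every face is a square and each edge borders two faces, so 4F = 2·120, giving F = 60.
χ = V − E + F = 56 − 120 + 60 = -4.
For a closed orientable surface χ = 2 − 2g, so g = (2 − (-4))/2 = 3.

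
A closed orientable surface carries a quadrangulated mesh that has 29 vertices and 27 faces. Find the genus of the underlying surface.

0

Every face is a square, so 2E = 4·27 = 108, giving E = 54.
χ = V − E + F = 29 − 54 + 27 = 2.
For a closed orientable surface χ = 2 − 2g, so g = (2 − (2))/2 = 0.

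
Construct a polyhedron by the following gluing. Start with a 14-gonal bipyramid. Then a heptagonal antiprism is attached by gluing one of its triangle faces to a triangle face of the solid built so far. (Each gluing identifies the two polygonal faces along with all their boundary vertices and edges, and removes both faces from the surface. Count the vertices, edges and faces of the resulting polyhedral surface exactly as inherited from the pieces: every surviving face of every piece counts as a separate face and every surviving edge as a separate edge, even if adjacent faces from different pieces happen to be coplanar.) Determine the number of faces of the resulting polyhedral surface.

A 14-gonal bipyramid: V=16, E=42, F=28.
Attach a heptagonal antiprism (V=14, E=28, F=16) along a 3-gon: merge 3 vertices and 3 edges, delete both glued faces → V=27, E=67, F=42.
Check: V − E + F = 27 − 67 + 42 = 2.

42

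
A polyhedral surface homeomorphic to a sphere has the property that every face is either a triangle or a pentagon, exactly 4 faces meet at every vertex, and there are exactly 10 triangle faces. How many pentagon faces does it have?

Let x be the number of pentagons; then F = 10 + x.
Edge–face incidences: 2E = 3·10 + 5·x = 30 + 5x.
Every vertex has degree 4, so 4V = 2E.
Euler: V − E + F = 2 ⇒ (2E)/4 − E + (10 + x) = 2.
Multiply by 8: 2·(2E) − 4·(2E) + 8·(10 + x) = 16, i.e. 80 + 8x − 2·(30 + 5x) = 16.
Collecting terms: −2x + 20 = 16, so −2x = −4, so x = 2.
Then 2E = 30 + 5·2 = 40, so E = 20, V = 2E/4 = 10, F = 10 + 2 = 12.

2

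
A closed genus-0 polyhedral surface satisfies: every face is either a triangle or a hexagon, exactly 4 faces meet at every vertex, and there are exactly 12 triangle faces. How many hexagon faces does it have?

Let x be the number of hexagons; then F = 12 + x.
Edge–face incidences: 2E = 3·12 + 6·x = 36 + 6x.
Every vertex has degree 4, so 4V = 2E.
Euler: V − E + F = 2 ⇒ (2E)/4 − E + (12 + x) = 2.
Multiply by 8: 2·(2E) − 4·(2E) + 8·(12 + x) = 16, i.e. 96 + 8x − 2·(36 + 6x) = 16.
Collecting terms: −4x + 24 = 16, so −4x = −8, so x = 2.
Then 2E = 36 + 6·2 = 48, so E = 24, V = 2E/4 = 12, F = 12 + 2 = 14.

2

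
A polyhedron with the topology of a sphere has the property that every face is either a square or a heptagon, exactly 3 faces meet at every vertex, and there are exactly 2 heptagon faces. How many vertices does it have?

14

Let x be the number of squares; then F = 2 + x.
Edge–face incidences: 2E = 7·2 + 4·x = 14 + 4x.
Every vertex has degree 3, so 3V = 2E.
Euler: V − E + F = 2 ⇒ (2E)/3 − E + (2 + x) = 2.
Multiply by 6: 2·(2E) − 3·(2E) + 6·(2 + x) = 12, i.e. 12 + 6x − (14 + 4x) = 12.
Collecting terms: 2x − 2 = 12, so 2x = 14, so x = 7.
Then 2E = 14 + 4·7 = 42, so E = 21, V = 2E/3 = 14, F = 2 + 7 = 9.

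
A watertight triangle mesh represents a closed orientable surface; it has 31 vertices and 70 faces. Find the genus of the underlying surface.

3

Every face is a triangle, so 2E = 3·70 = 210, giving E = 105.
χ = V − E + F = 31 − 105 + 70 = -4.
For a closed orientable surface χ = 2 − 2g, so g = (2 − (-4))/2 = 3.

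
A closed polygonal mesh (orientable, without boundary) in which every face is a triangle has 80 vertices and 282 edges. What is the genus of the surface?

Every face is a triangle and each edge borders two faces, so 3F = 2·282, giving F = 188.
χ = V − E + F = 80 − 282 + 188 = -14.
For a closed orientable surface χ = 2 − 2g, so g = (2 − (-14))/2 = 8.

8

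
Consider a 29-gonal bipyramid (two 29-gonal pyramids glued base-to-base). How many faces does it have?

A bipyramid over an n-gon has 2n triangular faces and n + 2 vertices: V = 29 + 2 = 31, E = 3·29 = 87, F = 2·29 = 58.

58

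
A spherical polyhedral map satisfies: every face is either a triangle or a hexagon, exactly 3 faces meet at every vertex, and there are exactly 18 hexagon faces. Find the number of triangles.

Let x be the number of triangles; then F = 18 + x.
Edge–face incidences: 2E = 6·18 + 3·x = 108 + 3x.
Every vertex has degree 3, so 3V = 2E.
Euler: V − E + F = 2 ⇒ (2E)/3 − E + (18 + x) = 2.
Multiply by 6: 2·(2E) − 3·(2E) + 6·(18 + x) = 12, i.e. 108 + 6x − (108 + 3x) = 12.
Collecting terms: 3x = 12, so x = 4.
Then 2E = 108 + 3·4 = 120, so E = 60, V = 2E/3 = 40, F = 18 + 4 = 22.

4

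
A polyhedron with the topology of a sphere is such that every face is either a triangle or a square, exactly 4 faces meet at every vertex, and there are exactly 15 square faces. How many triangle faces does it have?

8

Let x be the number of triangles; then F = 15 + x.
Edge–face incidences: 2E = 4·15 + 3·x = 60 + 3x.
Every vertex has degree 4, so 4V = 2E.
Euler: V − E + F = 2 ⇒ (2E)/4 − E + (15 + x) = 2.
Multiply by 8: 2·(2E) − 4·(2E) + 8·(15 + x) = 16, i.e. 120 + 8x − 2·(60 + 3x) = 16.
Collecting terms: 2x = 16, so x = 8.
Then 2E = 60 + 3·8 = 84, so E = 42, V = 2E/4 = 21, F = 15 + 8 = 23.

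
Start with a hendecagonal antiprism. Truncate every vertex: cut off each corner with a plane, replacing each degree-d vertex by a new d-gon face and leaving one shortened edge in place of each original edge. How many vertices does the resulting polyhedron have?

88

The base solid has V = 22, E = 44, F = 24.
Truncation replaces each original edge-end by a new vertex, so V′ = 2E = 88.
Each original edge survives, and each old vertex of degree d contributes d new edges; summing degrees gives Σd = 2E, so E′ = E + 2E = 3E = 132.
Each original face survives and each original vertex becomes one new face: F′ = F + V = 46.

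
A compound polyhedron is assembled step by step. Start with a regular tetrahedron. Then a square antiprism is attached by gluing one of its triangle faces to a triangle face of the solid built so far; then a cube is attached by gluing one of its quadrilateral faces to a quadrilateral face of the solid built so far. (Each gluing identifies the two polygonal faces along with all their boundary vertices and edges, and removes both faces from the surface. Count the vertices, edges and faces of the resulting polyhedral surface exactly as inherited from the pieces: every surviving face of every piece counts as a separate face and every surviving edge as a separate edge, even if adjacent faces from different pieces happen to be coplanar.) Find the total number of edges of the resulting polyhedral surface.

A regular tetrahedron: V=4, E=6, F=4.
Attach a square antiprism (V=8, E=16, F=10) along a 3-gon: merge 3 vertices and 3 edges, delete both glued faces → V=9, E=19, F=12.
Attach a cube (V=8, E=12, F=6) along a 4-gon: merge 4 vertices and 4 edges, delete both glued faces → V=13, E=27, F=16.
Check: V − E + F = 13 − 27 + 16 = 2.

27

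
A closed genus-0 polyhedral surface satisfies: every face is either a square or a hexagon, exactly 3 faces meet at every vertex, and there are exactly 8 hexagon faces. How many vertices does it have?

24

Let x be the number of squares; then F = 8 + x.
Edge–face incidences: 2E = 6·8 + 4·x = 48 + 4x.
Every vertex has degree 3, so 3V = 2E.
Euler: V − E + F = 2 ⇒ (2E)/3 − E + (8 + x) = 2.
Multiply by 6: 2·(2E) − 3·(2E) + 6·(8 + x) = 12, i.e. 48 + 6x − (48 + 4x) = 12.
Collecting terms: 2x = 12, so x = 6.
Then 2E = 48 + 4·6 = 72, so E = 36, V = 2E/3 = 24, F = 8 + 6 = 14.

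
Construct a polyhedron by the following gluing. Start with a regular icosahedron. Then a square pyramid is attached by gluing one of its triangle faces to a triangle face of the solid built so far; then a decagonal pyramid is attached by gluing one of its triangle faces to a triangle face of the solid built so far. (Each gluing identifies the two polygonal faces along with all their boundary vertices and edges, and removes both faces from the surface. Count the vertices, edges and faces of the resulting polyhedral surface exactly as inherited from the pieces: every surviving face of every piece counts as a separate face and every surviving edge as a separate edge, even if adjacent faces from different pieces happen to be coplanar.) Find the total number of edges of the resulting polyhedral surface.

52

A regular icosahedron: V=12, E=30, F=20.
Attach a square pyramid (V=5, E=8, F=5) along a 3-gon: merge 3 vertices and 3 edges, delete both glued faces → V=14, E=35, F=23.
Attach a decagonal pyramid (V=11, E=20, F=11) along a 3-gon: merge 3 vertices and 3 edges, delete both glued faces → V=22, E=52, F=32.
Check: V − E + F = 22 − 52 + 32 = 2.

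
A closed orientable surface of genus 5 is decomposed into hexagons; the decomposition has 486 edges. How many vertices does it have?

χ = 2 − 2·5 = -8, and every face is a hexagon so 6F = 2E.
F = 2E/6 = 162. Then V = -8 + E − F = -8 + 486 − 162 = 316.

316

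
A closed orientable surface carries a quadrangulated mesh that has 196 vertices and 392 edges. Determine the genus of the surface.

1

Every face is a square and each edge borders two faces, so 4F = 2·392, giving F = 196.
χ = V − E + F = 196 − 392 + 196 = 0.
For a closed orientable surface χ = 2 − 2g, so g = (2 − (0))/2 = 1.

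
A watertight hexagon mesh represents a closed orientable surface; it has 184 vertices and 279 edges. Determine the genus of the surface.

2

Every face is a hexagon and each edge borders two faces, so 6F = 2·279, giving F = 93.
χ = V − E + F = 184 − 279 + 93 = -2.
For a closed orientable surface χ = 2 − 2g, so g = (2 − (-2))/2 = 2.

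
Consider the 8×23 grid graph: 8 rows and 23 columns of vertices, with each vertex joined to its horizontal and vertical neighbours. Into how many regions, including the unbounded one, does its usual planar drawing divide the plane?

The grid has V = 8·23 = 184 vertices and E = 8·22 + 23·7 = 337 edges.
F = 2 − V + E = 2 − 184 + 337 = 155.

155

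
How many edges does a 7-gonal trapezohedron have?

28

The n-trapezohedron (dual of the n-antiprism) has V = 2·7 + 2 = 16, E = 4·7 = 28, F = 2·7 = 14.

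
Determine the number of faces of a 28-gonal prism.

30

A prism on an n-gon has two n-gon bases and n rectangular sides: V = 2·28 = 56, E = 3·28 = 84, F = 28 + 2 = 30.
Check: V − E + F = 56 − 84 + 30 = 2.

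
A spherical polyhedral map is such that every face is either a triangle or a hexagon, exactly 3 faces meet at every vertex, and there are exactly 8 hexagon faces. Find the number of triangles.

Let x be the number of triangles; then F = 8 + x.
Edge–face incidences: 2E = 6·8 + 3·x = 48 + 3x.
Every vertex has degree 3, so 3V = 2E.
Euler: V − E + F = 2 ⇒ (2E)/3 − E + (8 + x) = 2.
Multiply by 6: 2·(2E) − 3·(2E) + 6·(8 + x) = 12, i.e. 48 + 6x − (48 + 3x) = 12.
Collecting terms: 3x = 12, so x = 4.
Then 2E = 48 + 3·4 = 60, so E = 30, V = 2E/3 = 20, F = 8 + 4 = 12.

4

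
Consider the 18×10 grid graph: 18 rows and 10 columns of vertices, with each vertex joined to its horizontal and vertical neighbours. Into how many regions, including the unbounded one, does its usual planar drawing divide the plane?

The grid has V = 18·10 = 180 vertices and E = 18·9 + 10·17 = 332 edges.
F = 2 − V + E = 2 − 180 + 332 = 154.

154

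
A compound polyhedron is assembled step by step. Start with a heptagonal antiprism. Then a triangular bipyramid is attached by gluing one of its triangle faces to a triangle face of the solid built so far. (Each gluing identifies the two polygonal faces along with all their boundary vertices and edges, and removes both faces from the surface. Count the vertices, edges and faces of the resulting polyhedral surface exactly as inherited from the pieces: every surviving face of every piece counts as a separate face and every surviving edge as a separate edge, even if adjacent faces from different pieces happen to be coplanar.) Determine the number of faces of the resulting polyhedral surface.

20

A heptagonal antiprism: V=14, E=28, F=16.
Attach a triangular bipyramid (V=5, E=9, F=6) along a 3-gon: merge 3 vertices and 3 edges, delete both glued faces → V=16, E=34, F=20.
Check: V − E + F = 16 − 34 + 20 = 2.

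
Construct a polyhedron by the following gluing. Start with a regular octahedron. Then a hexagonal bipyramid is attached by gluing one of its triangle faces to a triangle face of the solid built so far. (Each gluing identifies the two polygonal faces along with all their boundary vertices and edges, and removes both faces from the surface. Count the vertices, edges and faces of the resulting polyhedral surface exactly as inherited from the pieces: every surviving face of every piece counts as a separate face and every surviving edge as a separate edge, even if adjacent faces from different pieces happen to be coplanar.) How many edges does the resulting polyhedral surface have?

A regular octahedron: V=6, E=12, F=8.
Attach a hexagonal bipyramid (V=8, E=18, F=12) along a 3-gon: merge 3 vertices and 3 edges, delete both glued faces → V=11, E=27, F=18.
Check: V − E + F = 11 − 27 + 18 = 2.

27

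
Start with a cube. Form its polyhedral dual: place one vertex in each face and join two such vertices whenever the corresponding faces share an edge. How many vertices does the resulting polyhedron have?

6

The base solid has V = 8, E = 12, F = 6.
The dual swaps V and F and preserves E: V′ = F = 6, E′ = E = 12, F′ = V = 8.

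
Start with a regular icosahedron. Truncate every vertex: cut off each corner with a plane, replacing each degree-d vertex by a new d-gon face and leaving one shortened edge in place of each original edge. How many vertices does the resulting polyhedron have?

The base solid has V = 12, E = 30, F = 20.
Truncation replaces each original edge-end by a new vertex, so V′ = 2E = 60.
Each original edge survives, and each old vertex of degree d contributes d new edges; summing degrees gives Σd = 2E, so E′ = E + 2E = 3E = 90.
Each original face survives and each original vertex becomes one new face: F′ = F + V = 32.

60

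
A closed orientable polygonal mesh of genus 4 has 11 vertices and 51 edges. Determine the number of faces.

For a closed orientable surface of genus 4, χ = 2 − 2·4 = -6.
F = -6 − V + E = -6 − 11 + 51 = 34.

34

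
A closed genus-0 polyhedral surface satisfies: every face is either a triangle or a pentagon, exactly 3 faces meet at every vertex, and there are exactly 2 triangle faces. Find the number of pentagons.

Let x be the number of pentagons; then F = 2 + x.
Edge–face incidences: 2E = 3·2 + 5·x = 6 + 5x.
Every vertex has degree 3, so 3V = 2E.
Euler: V − E + F = 2 ⇒ (2E)/3 − E + (2 + x) = 2.
Multiply by 6: 2·(2E) − 3·(2E) + 6·(2 + x) = 12, i.e. 12 + 6x − (6 + 5x) = 12.
Collecting terms: x + 6 = 12, so x = 6.
Then 2E = 6 + 5·6 = 36, so E = 18, V = 2E/3 = 12, F = 2 + 6 = 8.

6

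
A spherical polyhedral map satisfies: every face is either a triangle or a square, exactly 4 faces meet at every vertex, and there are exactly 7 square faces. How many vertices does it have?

Let x be the number of triangles; then F = 7 + x.
Edge–face incidences: 2E = 4·7 + 3·x = 28 + 3x.
Every vertex has degree 4, so 4V = 2E.
Euler: V − E + F = 2 ⇒ (2E)/4 − E + (7 + x) = 2.
Multiply by 8: 2·(2E) − 4·(2E) + 8·(7 + x) = 16, i.e. 56 + 8x − 2·(28 + 3x) = 16.
Collecting terms: 2x = 16, so x = 8.
Then 2E = 28 + 3·8 = 52, so E = 26, V = 2E/4 = 13, F = 7 + 8 = 15.

13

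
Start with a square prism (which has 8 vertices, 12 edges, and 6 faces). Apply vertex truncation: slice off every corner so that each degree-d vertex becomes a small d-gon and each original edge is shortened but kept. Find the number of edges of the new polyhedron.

Truncation replaces each original edge-end by a new vertex, so V′ = 2E = 24.
Each original edge survives, and each old vertex of degree d contributes d new edges; summing degrees gives Σd = 2E, so E′ = E + 2E = 3E = 36.
Each original face survives and each original vertex becomes one new face: F′ = F + V = 14.

36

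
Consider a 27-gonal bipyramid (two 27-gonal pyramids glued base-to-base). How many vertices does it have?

A bipyramid over an n-gon has 2n triangular faces and n + 2 vertices: V = 27 + 2 = 29, E = 3·27 = 81, F = 2·27 = 54.

29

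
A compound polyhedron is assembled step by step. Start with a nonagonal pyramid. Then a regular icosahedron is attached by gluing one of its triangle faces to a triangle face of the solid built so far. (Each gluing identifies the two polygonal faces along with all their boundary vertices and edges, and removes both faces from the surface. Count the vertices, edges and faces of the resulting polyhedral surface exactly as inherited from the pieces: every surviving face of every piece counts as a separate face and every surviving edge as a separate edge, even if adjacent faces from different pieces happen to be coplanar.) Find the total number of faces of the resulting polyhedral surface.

A nonagonal pyramid: V=10, E=18, F=10.
Attach a regular icosahedron (V=12, E=30, F=20) along a 3-gon: merge 3 vertices and 3 edges, delete both glued faces → V=19, E=45, F=28.
Check: V − E + F = 19 − 45 + 28 = 2.

28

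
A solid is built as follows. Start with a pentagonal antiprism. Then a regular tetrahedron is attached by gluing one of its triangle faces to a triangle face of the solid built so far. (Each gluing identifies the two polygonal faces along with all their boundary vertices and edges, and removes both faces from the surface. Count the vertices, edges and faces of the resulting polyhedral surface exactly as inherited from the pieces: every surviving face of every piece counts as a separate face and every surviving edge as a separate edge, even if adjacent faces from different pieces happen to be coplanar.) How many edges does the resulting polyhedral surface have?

23

A pentagonal antiprism: V=10, E=20, F=12.
Attach a regular tetrahedron (V=4, E=6, F=4) along a 3-gon: merge 3 vertices and 3 edges, delete both glued faces → V=11, E=23, F=14.
Check: V − E + F = 11 − 23 + 14 = 2.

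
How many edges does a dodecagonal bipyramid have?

A bipyramid over an n-gon has 2n triangular faces and n + 2 vertices: V = 12 + 2 = 14, E = 3·12 = 36, F = 2·12 = 24.
Check: V − E + F = 14 − 36 + 24 = 2.

36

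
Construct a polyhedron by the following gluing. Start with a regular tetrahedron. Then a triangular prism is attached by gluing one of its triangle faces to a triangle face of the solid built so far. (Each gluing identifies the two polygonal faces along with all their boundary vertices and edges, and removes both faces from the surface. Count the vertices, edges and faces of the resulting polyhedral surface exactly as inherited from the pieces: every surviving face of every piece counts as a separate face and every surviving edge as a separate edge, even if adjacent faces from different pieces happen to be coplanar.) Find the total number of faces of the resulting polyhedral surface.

7

A regular tetrahedron: V=4, E=6, F=4.
Attach a triangular prism (V=6, E=9, F=5) along a 3-gon: merge 3 vertices and 3 edges, delete both glued faces → V=7, E=12, F=7.
Check: V − E + F = 7 − 12 + 7 = 2.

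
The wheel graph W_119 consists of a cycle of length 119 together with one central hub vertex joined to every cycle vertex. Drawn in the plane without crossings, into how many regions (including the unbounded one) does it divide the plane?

120

W_119 has V = 119 + 1 = 120 vertices and E = 2·119 = 238 edges.
By Euler's formula F = 2 − V + E = 2 − 120 + 238 = 120.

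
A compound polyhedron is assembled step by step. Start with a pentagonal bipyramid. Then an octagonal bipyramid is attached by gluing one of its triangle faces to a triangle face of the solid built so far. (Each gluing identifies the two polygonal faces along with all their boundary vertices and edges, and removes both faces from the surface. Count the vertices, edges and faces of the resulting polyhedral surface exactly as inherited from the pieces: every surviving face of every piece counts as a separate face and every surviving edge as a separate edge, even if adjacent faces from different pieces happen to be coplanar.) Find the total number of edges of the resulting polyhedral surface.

A pentagonal bipyramid: V=7, E=15, F=10.
Attach an octagonal bipyramid (V=10, E=24, F=16) along a 3-gon: merge 3 vertices and 3 edges, delete both glued faces → V=14, E=36, F=24.
Check: V − E + F = 14 − 36 + 24 = 2.

36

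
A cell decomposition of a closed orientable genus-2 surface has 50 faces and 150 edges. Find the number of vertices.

For a closed orientable surface of genus 2, χ = 2 − 2·2 = -2.
V = -2 + E − F = -2 + 150 − 50 = 98.

98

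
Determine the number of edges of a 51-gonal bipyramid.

153

A bipyramid over an n-gon has 2n triangular faces and n + 2 vertices: V = 51 + 2 = 53, E = 3·51 = 153, F = 2·51 = 102.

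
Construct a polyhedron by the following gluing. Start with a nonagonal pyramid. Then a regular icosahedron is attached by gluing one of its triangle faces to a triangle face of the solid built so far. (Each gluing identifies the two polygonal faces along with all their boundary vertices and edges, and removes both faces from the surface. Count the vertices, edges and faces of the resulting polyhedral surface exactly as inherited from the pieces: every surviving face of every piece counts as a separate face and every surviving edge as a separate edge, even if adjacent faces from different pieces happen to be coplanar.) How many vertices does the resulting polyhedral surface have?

A nonagonal pyramid: V=10, E=18, F=10.
Attach a regular icosahedron (V=12, E=30, F=20) along a 3-gon: merge 3 vertices and 3 edges, delete both glued faces → V=19, E=45, F=28.
Check: V − E + F = 19 − 45 + 28 = 2.

19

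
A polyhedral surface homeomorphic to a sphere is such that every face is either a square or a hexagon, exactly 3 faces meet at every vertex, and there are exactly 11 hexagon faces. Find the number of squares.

Let x be the number of squares; then F = 11 + x.
Edge–face incidences: 2E = 6·11 + 4·x = 66 + 4x.
Every vertex has degree 3, so 3V = 2E.
Euler: V − E + F = 2 ⇒ (2E)/3 − E + (11 + x) = 2.
Multiply by 6: 2·(2E) − 3·(2E) + 6·(11 + x) = 12, i.e. 66 + 6x − (66 + 4x) = 12.
Collecting terms: 2x = 12, so x = 6.
Then 2E = 66 + 4·6 = 90, so E = 45, V = 2E/3 = 30, F = 11 + 6 = 17.

6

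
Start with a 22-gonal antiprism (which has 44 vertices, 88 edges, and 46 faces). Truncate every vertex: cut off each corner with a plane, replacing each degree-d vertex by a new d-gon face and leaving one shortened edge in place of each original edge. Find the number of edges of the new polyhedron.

Truncation replaces each original edge-end by a new vertex, so V′ = 2E = 176.
Each original edge survives, and each old vertex of degree d contributes d new edges; summing degrees gives Σd = 2E, so E′ = E + 2E = 3E = 264.
Each original face survives and each original vertex becomes one new face: F′ = F + V = 90.

264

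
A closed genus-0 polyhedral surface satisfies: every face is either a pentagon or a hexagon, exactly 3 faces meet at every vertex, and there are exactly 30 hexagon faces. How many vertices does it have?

80

Let x be the number of pentagons; then F = 30 + x.
Edge–face incidences: 2E = 6·30 + 5·x = 180 + 5x.
Every vertex has degree 3, so 3V = 2E.
Euler: V − E + F = 2 ⇒ (2E)/3 − E + (30 + x) = 2.
Multiply by 6: 2·(2E) − 3·(2E) + 6·(30 + x) = 12, i.e. 180 + 6x − (180 + 5x) = 12.
Collecting terms: x = 12.
Then 2E = 180 + 5·12 = 240, so E = 120, V = 2E/3 = 80, F = 30 + 12 = 42.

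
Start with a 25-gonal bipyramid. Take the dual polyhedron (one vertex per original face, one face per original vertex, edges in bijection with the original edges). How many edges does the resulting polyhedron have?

75

The base solid has V = 27, E = 75, F = 50.
The dual swaps V and F and preserves E: V′ = F = 50, E′ = E = 75, F′ = V = 27.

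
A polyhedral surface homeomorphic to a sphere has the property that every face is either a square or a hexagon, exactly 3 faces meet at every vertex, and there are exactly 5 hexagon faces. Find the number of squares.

6

Let x be the number of squares; then F = 5 + x.
Edge–face incidences: 2E = 6·5 + 4·x = 30 + 4x.
Every vertex has degree 3, so 3V = 2E.
Euler: V − E + F = 2 ⇒ (2E)/3 − E + (5 + x) = 2.
Multiply by 6: 2·(2E) − 3·(2E) + 6·(5 + x) = 12, i.e. 30 + 6x − (30 + 4x) = 12.
Collecting terms: 2x = 12, so x = 6.
Then 2E = 30 + 4·6 = 54, so E = 27, V = 2E/3 = 18, F = 5 + 6 = 11.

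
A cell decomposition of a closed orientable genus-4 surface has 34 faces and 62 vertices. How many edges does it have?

For a closed orientable surface of genus 4, χ = 2 − 2·4 = -6.
E = V + F − (-6) = 62 + 34 − (-6) = 102.

102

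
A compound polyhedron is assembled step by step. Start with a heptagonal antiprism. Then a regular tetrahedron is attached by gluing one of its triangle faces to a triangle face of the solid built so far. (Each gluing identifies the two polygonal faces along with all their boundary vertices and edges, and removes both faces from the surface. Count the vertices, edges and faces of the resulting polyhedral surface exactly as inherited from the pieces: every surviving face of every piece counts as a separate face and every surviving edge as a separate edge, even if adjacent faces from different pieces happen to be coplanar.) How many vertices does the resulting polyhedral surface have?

15

A heptagonal antiprism: V=14, E=28, F=16.
Attach a regular tetrahedron (V=4, E=6, F=4) along a 3-gon: merge 3 vertices and 3 edges, delete both glued faces → V=15, E=31, F=18.
Check: V − E + F = 15 − 31 + 18 = 2.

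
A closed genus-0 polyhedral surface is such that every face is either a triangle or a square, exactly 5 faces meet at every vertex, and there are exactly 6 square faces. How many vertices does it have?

24

Let x be the number of triangles; then F = 6 + x.
Edge–face incidences: 2E = 4·6 + 3·x = 24 + 3x.
Every vertex has degree 5, so 5V = 2E.
Euler: V − E + F = 2 ⇒ (2E)/5 − E + (6 + x) = 2.
Multiply by 10: 2·(2E) − 5·(2E) + 10·(6 + x) = 20, i.e. 60 + 10x − 3·(24 + 3x) = 20.
Collecting terms: x − 12 = 20, so x = 32.
Then 2E = 24 + 3·32 = 120, so E = 60, V = 2E/5 = 24, F = 6 + 32 = 38.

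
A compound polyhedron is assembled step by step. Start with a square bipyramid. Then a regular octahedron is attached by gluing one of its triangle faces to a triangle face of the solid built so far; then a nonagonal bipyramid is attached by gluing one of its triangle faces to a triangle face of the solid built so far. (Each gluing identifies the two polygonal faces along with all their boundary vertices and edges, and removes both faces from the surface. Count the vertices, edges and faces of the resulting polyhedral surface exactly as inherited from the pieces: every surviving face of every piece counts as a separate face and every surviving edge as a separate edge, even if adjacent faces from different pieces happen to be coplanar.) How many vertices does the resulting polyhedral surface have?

A square bipyramid: V=6, E=12, F=8.
Attach a regular octahedron (V=6, E=12, F=8) along a 3-gon: merge 3 vertices and 3 edges, delete both glued faces → V=9, E=21, F=14.
Attach a nonagonal bipyramid (V=11, E=27, F=18) along a 3-gon: merge 3 vertices and 3 edges, delete both glued faces → V=17, E=45, F=30.
Check: V − E + F = 17 − 45 + 30 = 2.

17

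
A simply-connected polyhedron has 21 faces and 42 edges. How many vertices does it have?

Here V − E + F = 2.
V = 2 + E − F = 2 + 42 − 21 = 23.

23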